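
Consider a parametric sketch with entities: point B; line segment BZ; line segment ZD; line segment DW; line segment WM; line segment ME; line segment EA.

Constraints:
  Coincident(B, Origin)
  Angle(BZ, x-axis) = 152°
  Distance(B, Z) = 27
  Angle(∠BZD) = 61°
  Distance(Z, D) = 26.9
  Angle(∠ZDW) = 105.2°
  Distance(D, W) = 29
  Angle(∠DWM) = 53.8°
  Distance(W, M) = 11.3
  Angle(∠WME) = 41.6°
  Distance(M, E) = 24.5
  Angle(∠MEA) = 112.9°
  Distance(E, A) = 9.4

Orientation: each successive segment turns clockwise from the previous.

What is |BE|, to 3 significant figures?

34.8

∠DWM = 53.8° gives WM at -168° from the x-axis; with |WM| = 11.3, M = (9.29, 5.65). ∠WME = 41.6° gives ME at 53.6° from the x-axis; with |ME| = 24.5, E = (23.8, 25.4). Then |BE| = |E − B| = 34.8.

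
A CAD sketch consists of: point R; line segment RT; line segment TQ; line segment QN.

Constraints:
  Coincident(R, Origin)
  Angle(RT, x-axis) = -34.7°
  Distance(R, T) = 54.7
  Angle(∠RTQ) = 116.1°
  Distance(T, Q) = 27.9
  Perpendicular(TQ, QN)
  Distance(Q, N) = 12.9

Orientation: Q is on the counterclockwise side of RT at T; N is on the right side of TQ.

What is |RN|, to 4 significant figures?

80.91

R is at the origin; RT runs at -34.7° with length 54.7, so T = 54.7·(cos -34.7°, sin -34.7°) = (44.97, -31.14). ∠RTQ = 116.1°, so TQ runs at -34.7° + (180° − 116.1°) = 29.20° from the x-axis; with |TQ| = 27.9, Q = T + 27.9·(cos 29.20°, sin 29.20°) = (69.33, -17.53). The perpendicularity gives QN at right angles to TQ; with |QN| = 12.9 on the right of TQ, N = Q + 12.9·(0.4879, -0.8729) = (75.62, -28.79). Then |RN| = |N − R| = 80.91.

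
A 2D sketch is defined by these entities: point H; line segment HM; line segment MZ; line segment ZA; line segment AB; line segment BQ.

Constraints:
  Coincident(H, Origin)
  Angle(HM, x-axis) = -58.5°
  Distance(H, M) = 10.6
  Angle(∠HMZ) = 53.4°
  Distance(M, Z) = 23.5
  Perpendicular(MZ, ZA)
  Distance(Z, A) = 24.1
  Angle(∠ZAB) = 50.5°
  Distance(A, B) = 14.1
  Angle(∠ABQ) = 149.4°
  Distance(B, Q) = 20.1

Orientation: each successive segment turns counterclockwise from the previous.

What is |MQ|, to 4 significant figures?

6.899

H is at the origin; HM runs at -58.5° with length 10.6, so M = (5.538, -9.038). ∠HMZ = 53.4° gives MZ at 68.10° from the x-axis; with |MZ| = 23.5, Z = (14.30, 12.77). MZ is perpendicular to ZA, so ZA runs at 158.1°; with |ZA| = 24.1, A = (-8.057, 21.76). ∠ZAB = 50.5° gives AB at -72.40° from the x-axis; with |AB| = 14.1, B = (-3.794, 8.315). ∠ABQ = 149.4° gives BQ at -41.80° from the x-axis; with |BQ| = 20.1, Q = (11.19, -5.082). Then |MQ| = |Q − M| = 6.899.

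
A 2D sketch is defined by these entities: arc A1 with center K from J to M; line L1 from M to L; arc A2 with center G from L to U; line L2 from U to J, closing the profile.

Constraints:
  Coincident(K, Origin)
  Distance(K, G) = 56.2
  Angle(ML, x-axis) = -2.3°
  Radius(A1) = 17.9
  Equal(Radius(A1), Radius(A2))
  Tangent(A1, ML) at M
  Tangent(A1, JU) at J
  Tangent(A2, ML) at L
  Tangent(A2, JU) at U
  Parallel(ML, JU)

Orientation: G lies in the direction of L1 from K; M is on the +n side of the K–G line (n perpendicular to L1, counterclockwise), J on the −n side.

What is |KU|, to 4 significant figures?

58.98

The slot axis is L1's direction at -2.3°, so u = (cos -2.3°, sin -2.3°) = (0.9992, -0.04013) and n = (−sin -2.3°, cos -2.3°) = (0.04013, 0.9992). K is at the origin and G lies 56.2 along u from K, so G = 56.2·u = (56.15, -2.255). Tangency of A1 to both parallel lines with radius 17.9 puts M and J at K ± 17.9·n: M = (0.7184, 17.89), J = (-0.7184, -17.89). Equal radii place L and U the same way about G: L = G + 17.9·n = (56.87, 15.63), U = G − 17.9·n = (55.44, -20.14). Then |KU| = |U − K| = 58.98.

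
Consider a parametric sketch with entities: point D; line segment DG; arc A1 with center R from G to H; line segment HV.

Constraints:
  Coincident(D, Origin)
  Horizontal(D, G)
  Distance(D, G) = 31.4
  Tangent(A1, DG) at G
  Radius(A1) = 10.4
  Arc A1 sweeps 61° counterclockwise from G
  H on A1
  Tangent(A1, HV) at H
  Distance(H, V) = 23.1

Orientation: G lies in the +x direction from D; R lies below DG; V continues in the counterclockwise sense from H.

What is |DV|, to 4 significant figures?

27.87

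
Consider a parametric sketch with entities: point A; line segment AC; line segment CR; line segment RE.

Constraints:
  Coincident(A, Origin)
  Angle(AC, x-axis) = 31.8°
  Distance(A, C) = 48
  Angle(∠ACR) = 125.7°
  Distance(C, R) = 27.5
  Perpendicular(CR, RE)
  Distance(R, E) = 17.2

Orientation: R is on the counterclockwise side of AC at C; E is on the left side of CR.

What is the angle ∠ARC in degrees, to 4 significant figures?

35.08°

A is at the origin; AC runs at 31.8° with length 48.0, so C = 48.0·(cos 31.8°, sin 31.8°) = (40.79, 25.29). ∠ACR = 125.7°, so CR runs at 31.8° + (180° − 125.7°) = 86.10° from the x-axis; with |CR| = 27.5, R = C + 27.5·(cos 86.10°, sin 86.10°) = (42.67, 52.73). Then cos ∠ARC = RA·RC / (|RA||RC|), giving 35.08°.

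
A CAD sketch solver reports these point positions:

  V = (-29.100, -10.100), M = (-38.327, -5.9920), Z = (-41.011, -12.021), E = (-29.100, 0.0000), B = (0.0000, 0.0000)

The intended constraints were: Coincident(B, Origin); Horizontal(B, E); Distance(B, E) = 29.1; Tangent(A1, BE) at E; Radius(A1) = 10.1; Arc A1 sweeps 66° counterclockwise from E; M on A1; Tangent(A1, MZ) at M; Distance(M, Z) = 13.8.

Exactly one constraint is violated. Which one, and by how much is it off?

Distance(M, Z) = 13.8 — off by 7.20.

B = (0.00, 0.00) ✓; B.y = 0.00, E.y = 0.00 ✓; |BE| = 29.10 ✓; ∠(VE, EB) = 90.00° ✓; |VE| = 10.10 ✓; bearing(V→M) − bearing(V→E) = 66.00° ✓; |VM| = 10.10 ✓; ∠(VM, MZ) = 90.00° ✓; |MZ| = 6.599 ✗.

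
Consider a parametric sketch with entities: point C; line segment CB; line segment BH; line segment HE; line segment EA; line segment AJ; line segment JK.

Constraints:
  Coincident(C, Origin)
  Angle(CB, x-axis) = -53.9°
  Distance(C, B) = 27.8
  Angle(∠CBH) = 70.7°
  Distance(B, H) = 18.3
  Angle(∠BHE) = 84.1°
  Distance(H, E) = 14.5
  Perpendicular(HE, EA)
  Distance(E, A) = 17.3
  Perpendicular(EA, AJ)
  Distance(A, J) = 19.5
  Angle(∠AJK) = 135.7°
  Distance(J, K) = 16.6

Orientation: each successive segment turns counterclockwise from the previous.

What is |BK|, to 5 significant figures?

22.543

EA ⟂ AJ, so AJ runs at -28.700°; with |AJ| = 19.5, J = (22.849, -24.974). ∠AJK = 135.7° gives JK at 15.600° from the x-axis; with |JK| = 16.6, K = (38.838, -20.510). Then |BK| = |K − B| = 22.543.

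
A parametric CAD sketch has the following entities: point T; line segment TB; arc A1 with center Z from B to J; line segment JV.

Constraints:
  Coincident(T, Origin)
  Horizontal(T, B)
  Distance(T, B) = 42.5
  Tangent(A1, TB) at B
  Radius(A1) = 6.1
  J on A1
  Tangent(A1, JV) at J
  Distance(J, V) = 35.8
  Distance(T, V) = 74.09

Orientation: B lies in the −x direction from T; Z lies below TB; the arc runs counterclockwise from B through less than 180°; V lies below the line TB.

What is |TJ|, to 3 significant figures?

47.9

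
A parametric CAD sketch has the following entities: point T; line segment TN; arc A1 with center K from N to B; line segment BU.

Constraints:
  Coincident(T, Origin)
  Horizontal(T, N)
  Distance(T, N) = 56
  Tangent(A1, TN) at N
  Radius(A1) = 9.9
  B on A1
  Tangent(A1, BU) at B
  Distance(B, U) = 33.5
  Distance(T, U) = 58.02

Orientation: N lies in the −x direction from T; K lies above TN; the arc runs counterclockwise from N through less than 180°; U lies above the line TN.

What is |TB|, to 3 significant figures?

47.0

T is at the origin; T and N share the same y with |TN| = 56.0 and N on the −x side, so N = (-56.0, 0.00). A1 meets TN tangentially, so KN is at right angles to TN, so K = N + (0, 9.9) = (-56.0, 9.90). Since KB ⟂ BU (tangency), |KU| = √(9.9² + 33.5²) = 34.9 regardless of where B sits on A1. So U lies on both circle(T, 58.02) and circle(K, 34.9); the above-TN intersection is U = (-40.7, 41.3). B is the foot of the tangent from U: B = (-46.2, 8.27).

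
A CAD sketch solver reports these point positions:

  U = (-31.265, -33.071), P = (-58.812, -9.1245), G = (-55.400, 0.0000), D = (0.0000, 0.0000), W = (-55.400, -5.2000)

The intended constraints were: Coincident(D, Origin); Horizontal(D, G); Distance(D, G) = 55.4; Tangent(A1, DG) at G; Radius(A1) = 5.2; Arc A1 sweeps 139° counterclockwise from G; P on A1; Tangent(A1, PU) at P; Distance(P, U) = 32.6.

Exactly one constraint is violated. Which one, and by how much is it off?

Distance(P, U) = 32.6 — off by 3.90.

D = (0.00, 0.00) ✓; D.y = 0.00, G.y = 0.00 ✓; |DG| = 55.40 ✓; ∠(WG, GD) = 90.00° ✓; |WG| = 5.200 ✓; bearing(W→P) − bearing(W→G) = 139.0° ✓; |WP| = 5.200 ✓; ∠(WP, PU) = 90.00° ✓; |PU| = 36.50 ✗.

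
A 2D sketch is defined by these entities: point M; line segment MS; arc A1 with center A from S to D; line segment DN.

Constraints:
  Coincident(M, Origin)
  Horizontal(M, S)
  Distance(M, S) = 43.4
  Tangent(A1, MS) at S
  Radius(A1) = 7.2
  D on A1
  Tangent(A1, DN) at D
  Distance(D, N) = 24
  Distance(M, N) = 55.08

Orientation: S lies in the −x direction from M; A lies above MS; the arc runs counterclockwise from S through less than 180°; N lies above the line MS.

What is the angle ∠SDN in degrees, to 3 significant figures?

125°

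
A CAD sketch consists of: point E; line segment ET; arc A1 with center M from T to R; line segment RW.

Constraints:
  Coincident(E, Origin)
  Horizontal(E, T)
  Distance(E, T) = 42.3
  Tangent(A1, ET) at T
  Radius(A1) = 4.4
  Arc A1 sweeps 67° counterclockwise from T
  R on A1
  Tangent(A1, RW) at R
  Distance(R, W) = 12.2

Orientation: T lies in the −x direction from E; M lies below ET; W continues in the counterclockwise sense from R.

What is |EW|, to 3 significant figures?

53.0

E is at the origin; E and T share the same y with |ET| = 42.3 and T on the −x side, so T = (-42.3, 0.00). Since A1 is tangent to ET there, MT ⟂ ET, so M = T + (0, -4.4) = (-42.3, -4.40). On A1, T sits at bearing 90° from M; a 67° counterclockwise sweep puts R at bearing 157°, so R = M + 4.4·(cos 157°, sin 157°) = (-46.4, -2.68). A1 meets RW tangentially, so MR is at right angles to RW, so RW runs along (−sin 157°, cos 157°); with |RW| = 12.2, W = (-51.1, -13.9). Then |EW| = |W − E| = 53.0.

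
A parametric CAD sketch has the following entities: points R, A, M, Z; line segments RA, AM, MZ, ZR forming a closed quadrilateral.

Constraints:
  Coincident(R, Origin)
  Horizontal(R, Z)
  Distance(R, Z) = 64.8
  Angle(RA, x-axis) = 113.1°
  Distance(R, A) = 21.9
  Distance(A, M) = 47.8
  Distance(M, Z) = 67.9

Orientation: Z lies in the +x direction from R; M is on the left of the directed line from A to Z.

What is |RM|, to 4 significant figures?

59.88

R is at the origin; RZ is horizontal with |RZ| = 64.8 and Z in +x, so Z = (64.8, 0). RA runs at 113.1° with |RA| = 21.9, so A = (-8.592, 20.14). M is determined by |AM| = 47.8 and |MZ| = 67.9 together: it lies at the intersection of circle(A, 47.8) and circle(Z, 67.9). With |AZ| = 76.11, the foot of the radical line on AZ is 22.77 from A and the perpendicular offset is √(47.8² − 22.77²) = 42.03. Taking the left-of-AZ solution: M = (24.49, 54.64).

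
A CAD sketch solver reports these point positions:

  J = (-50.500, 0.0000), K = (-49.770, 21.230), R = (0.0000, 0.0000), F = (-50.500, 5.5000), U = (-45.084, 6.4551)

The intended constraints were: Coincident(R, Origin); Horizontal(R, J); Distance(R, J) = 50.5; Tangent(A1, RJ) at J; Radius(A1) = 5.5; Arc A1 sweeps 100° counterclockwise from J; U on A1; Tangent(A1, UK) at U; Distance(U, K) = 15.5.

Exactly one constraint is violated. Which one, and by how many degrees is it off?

Tangent(A1, UK) at U — off by 7.60°.

R = (0.00, 0.00) ✓; R.y = 0.00, J.y = 0.00 ✓; |RJ| = 50.50 ✓; ∠(FJ, JR) = 90.00° ✓; |FJ| = 5.500 ✓; bearing(F→U) − bearing(F→J) = 100.0° ✓; |FU| = 5.500 ✓; ∠(FU, UK) = 82.40° ✗; |UK| = 15.50 ✓.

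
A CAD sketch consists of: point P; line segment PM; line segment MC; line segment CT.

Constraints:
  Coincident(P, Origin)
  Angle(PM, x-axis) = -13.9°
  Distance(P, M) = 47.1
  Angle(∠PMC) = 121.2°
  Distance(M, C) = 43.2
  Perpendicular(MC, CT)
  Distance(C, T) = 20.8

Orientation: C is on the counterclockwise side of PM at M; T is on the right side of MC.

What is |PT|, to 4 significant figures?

91.11

P is at the origin; PM runs at -13.9° with length 47.1, so M = 47.1·(cos -13.9°, sin -13.9°) = (45.72, -11.31). ∠PMC = 121.2°, so MC runs at -13.9° + (180° − 121.2°) = 44.90° from the x-axis; with |MC| = 43.2, C = M + 43.2·(cos 44.90°, sin 44.90°) = (76.32, 19.18). MC ⟂ CT; with |CT| = 20.8 on the right of MC, T = C + 20.8·(0.7059, -0.7083) = (91.00, 4.445). Then |PT| = |T − P| = 91.11.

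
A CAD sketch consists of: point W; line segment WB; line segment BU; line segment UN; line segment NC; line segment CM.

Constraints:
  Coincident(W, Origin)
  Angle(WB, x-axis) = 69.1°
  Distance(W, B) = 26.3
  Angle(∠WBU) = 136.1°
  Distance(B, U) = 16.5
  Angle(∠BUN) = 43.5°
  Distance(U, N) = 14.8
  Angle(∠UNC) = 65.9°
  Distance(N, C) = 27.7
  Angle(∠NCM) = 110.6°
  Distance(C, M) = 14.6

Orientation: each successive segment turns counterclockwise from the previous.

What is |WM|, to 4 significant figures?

51.09

W is at the origin; WB runs at 69.1° with length 26.3, so B = (9.382, 24.57). ∠WBU = 136.1° gives BU at 113.0° from the x-axis; with |BU| = 16.5, U = (2.935, 39.76). ∠BUN = 43.5° gives UN at -110.5° from the x-axis; with |UN| = 14.8, N = (-2.248, 25.90). ∠UNC = 65.9° gives NC at 3.600° from the x-axis; with |NC| = 27.7, C = (25.40, 27.63). ∠NCM = 110.6° gives CM at 73.00° from the x-axis; with |CM| = 14.6, M = (29.67, 41.60). Then |WM| = |M − W| = 51.09.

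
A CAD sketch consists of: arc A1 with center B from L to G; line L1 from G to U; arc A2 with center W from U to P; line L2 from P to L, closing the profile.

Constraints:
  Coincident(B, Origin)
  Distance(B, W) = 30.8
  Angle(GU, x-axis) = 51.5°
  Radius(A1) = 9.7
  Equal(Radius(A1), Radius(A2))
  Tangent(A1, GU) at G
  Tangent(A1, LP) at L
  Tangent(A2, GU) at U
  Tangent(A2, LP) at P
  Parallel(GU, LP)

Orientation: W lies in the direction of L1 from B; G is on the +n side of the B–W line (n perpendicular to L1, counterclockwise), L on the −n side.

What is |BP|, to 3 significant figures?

32.3

The slot axis is L1's direction at 51.5°, so u = (cos 51.5°, sin 51.5°) = (0.623, 0.783) and n = (−sin 51.5°, cos 51.5°) = (-0.783, 0.623). B is at the origin and W lies 30.8 along u from B, so W = 30.8·u = (19.2, 24.1). Tangency of A1 to both parallel lines with radius 9.7 puts G and L at B ± 9.7·n: G = (-7.59, 6.04), L = (7.59, -6.04). Equal radii place U and P the same way about W: U = W + 9.7·n = (11.6, 30.1), P = W − 9.7·n = (26.8, 18.1). Then |BP| = |P − B| = 32.3.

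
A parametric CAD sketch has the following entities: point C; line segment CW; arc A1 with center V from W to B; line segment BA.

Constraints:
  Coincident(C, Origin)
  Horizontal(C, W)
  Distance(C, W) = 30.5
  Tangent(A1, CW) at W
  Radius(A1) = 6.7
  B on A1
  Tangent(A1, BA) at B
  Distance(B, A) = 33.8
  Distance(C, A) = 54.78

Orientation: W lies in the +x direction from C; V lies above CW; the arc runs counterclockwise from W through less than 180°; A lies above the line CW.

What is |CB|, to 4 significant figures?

37.81

C is at the origin; C and W share the same y with |CW| = 30.5 and W on the +x side, so W = (30.50, 0.000). The tangent condition forces VW to be normal to CW, so V = W + (0, 6.7) = (30.50, 6.700). Since VB ⟂ BA (tangency), |VA| = √(6.7² + 33.8²) = 34.46 regardless of where B sits on A1. So A lies on both circle(C, 54.78) and circle(V, 34.46); the above-CW intersection is A = (36.80, 40.58). B is the foot of the tangent from A: B = (37.20, 6.779).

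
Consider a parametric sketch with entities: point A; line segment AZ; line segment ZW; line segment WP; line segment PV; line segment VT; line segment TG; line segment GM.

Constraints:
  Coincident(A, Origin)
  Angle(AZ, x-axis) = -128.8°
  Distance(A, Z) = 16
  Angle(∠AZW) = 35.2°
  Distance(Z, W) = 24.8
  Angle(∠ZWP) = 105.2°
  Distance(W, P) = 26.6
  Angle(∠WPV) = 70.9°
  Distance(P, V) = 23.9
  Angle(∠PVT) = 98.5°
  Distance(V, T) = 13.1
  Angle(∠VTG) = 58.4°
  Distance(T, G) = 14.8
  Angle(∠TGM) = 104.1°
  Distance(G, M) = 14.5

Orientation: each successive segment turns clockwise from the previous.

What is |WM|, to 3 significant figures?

32.8

A is at the origin; AZ runs at -128.8° with length 16.0, so Z = (-10.0, -12.5). ∠AZW = 35.2° gives ZW at 86.4° from the x-axis; with |ZW| = 24.8, W = (-8.47, 12.3). ∠ZWP = 105.2° gives WP at 11.6° from the x-axis; with |WP| = 26.6, P = (17.6, 17.6). ∠WPV = 70.9° gives PV at -97.5° from the x-axis; with |PV| = 23.9, V = (14.5, -6.07). ∠PVT = 98.5° gives VT at -179° from the x-axis; with |VT| = 13.1, T = (1.37, -6.29). ∠VTG = 58.4° gives TG at 59.4° from the x-axis; with |TG| = 14.8, G = (8.90, 6.45). ∠TGM = 104.1° gives GM at -16.5° from the x-axis; with |GM| = 14.5, M = (22.8, 2.33). Then |WM| = |M − W| = 32.8.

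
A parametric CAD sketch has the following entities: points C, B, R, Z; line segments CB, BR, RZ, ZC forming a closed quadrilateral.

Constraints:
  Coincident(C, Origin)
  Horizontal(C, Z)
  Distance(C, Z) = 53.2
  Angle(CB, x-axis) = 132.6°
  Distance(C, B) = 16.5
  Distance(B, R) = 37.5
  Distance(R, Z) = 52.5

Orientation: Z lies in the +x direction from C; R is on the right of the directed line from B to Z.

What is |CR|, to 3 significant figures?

22.2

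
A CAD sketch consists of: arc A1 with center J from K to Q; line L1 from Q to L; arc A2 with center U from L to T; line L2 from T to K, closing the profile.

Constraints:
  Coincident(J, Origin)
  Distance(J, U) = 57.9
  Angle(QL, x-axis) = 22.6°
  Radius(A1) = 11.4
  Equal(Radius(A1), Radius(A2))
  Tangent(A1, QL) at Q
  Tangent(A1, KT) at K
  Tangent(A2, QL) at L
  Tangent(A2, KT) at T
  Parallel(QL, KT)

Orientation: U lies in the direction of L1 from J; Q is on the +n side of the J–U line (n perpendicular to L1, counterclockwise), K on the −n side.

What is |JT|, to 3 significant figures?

59.0

The slot axis is L1's direction at 22.6°, so u = (cos 22.6°, sin 22.6°) = (0.923, 0.384) and n = (−sin 22.6°, cos 22.6°) = (-0.384, 0.923). J is at the origin and U lies 57.9 along u from J, so U = 57.9·u = (53.5, 22.3). Tangency of A1 to both parallel lines with radius 11.4 puts Q and K at J ± 11.4·n: Q = (-4.38, 10.5), K = (4.38, -10.5). Equal radii place L and T the same way about U: L = U + 11.4·n = (49.1, 32.8), T = U − 11.4·n = (57.8, 11.7). Then |JT| = |T − J| = 59.0.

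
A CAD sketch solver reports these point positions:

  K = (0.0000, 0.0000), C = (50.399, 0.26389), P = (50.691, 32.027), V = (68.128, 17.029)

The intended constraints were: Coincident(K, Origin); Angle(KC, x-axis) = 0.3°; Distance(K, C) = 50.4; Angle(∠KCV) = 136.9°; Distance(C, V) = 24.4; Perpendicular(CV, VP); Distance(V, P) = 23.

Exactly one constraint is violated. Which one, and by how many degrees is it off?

Perpendicular(CV, VP) — off by 5.90°.

K = (0.00, 0.00) ✓; KC at 0.3000° ✓; |KC| = 50.40 ✓; ∠KCV = 136.9° ✓; |CV| = 24.40 ✓; ∠(CV, VP) = 95.90° ✗; |VP| = 23.00 ✓.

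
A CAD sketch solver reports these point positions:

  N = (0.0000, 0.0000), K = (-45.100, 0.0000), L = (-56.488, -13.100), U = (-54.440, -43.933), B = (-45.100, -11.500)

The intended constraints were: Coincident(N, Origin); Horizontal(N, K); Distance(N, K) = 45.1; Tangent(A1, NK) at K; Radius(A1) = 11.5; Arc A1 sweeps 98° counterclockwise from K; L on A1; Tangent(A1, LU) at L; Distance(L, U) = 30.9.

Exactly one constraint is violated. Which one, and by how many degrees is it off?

Tangent(A1, LU) at L — off by 4.20°.

N = (0.00, 0.00) ✓; N.y = 0.00, K.y = 0.00 ✓; |NK| = 45.10 ✓; ∠(BK, KN) = 90.00° ✓; |BK| = 11.50 ✓; bearing(B→L) − bearing(B→K) = 98.00° ✓; |BL| = 11.50 ✓; ∠(BL, LU) = 94.20° ✗; |LU| = 30.90 ✓.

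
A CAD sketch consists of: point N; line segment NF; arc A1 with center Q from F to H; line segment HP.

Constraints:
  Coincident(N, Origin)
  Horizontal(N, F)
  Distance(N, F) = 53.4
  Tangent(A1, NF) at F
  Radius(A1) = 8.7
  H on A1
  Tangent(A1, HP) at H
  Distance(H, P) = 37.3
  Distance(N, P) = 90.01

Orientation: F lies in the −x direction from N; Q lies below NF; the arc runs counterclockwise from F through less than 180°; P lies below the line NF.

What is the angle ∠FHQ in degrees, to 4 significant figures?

65.54°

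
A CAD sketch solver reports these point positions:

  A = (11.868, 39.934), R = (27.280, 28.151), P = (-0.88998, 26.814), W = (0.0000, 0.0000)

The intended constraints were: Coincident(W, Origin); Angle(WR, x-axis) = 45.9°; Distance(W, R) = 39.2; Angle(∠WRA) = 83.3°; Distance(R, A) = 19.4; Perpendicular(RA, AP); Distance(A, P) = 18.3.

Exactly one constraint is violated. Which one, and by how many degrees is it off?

Perpendicular(RA, AP) — off by 6.80°.

W = (0.00, 0.00) ✓; WR at 45.90° ✓; |WR| = 39.20 ✓; ∠WRA = 83.30° ✓; |RA| = 19.40 ✓; ∠(RA, AP) = 83.20° ✗; |AP| = 18.30 ✓.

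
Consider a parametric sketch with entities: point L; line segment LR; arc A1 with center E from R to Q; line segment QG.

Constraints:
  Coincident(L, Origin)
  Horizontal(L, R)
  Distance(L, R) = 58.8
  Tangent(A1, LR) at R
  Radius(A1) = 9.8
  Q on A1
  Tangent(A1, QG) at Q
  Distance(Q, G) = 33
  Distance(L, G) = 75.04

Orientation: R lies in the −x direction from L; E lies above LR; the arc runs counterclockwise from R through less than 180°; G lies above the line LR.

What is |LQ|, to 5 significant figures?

51.270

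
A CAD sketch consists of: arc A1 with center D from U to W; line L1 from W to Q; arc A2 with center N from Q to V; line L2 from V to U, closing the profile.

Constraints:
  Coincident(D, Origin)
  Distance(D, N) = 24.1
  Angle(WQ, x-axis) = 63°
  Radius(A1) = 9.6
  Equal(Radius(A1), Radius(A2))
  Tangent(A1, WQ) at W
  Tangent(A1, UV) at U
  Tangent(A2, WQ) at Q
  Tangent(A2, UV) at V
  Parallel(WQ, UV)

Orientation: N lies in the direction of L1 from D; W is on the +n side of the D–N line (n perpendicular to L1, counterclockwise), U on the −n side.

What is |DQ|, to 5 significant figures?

25.942

The slot axis is L1's direction at 63.0°, so u = (cos 63.0°, sin 63.0°) = (0.45399, 0.89101) and n = (−sin 63.0°, cos 63.0°) = (-0.89101, 0.45399). D is at the origin and N lies 24.1 along u from D, so N = 24.1·u = (10.941, 21.473). Tangency of A1 to both parallel lines with radius 9.6 puts W and U at D ± 9.6·n: W = (-8.5537, 4.3583), U = (8.5537, -4.3583). Equal radii place Q and V the same way about N: Q = N + 9.6·n = (2.3875, 25.832), V = N − 9.6·n = (19.495, 17.115). Then |DQ| = |Q − D| = 25.942.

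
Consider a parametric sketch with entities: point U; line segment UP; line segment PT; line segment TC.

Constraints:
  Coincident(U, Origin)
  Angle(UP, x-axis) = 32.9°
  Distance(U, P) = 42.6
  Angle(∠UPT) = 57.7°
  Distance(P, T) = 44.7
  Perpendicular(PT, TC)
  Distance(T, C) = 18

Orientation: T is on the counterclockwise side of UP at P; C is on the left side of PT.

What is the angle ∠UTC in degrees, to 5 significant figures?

31.350°

∠UPT = 57.7°, so PT runs at 32.9° + (180° − 57.7°) = 155.20° from the x-axis; with |PT| = 44.7, T = P + 44.7·(cos 155.20°, sin 155.20°) = (-4.8098, 41.889). The perpendicularity gives TC at right angles to PT; with |TC| = 18.0 on the left of PT, C = T + 18.0·(-0.41945, -0.90778) = (-12.360, 25.549). Then cos ∠UTC = TU·TC / (|TU||TC|), giving 31.350°.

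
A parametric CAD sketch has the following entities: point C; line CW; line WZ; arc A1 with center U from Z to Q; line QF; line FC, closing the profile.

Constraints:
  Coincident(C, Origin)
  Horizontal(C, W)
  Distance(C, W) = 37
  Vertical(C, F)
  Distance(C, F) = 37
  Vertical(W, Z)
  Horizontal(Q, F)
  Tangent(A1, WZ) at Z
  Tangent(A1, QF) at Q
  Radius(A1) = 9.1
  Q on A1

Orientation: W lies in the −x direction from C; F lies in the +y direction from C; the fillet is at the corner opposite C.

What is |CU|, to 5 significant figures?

39.457

C and F share the same x with |CF| = 37.0 and F on the +y side, so F = (0.0000, 37.000). The virtual corner opposite C is at (-37.000, 37.000). A1 meets WZ tangentially, so UZ is at right angles to WZ and the tangent condition forces UQ to be normal to QF, with radius 9.1, so the center U sits 9.1 in from both sides at U = (-27.900, 27.900). Then |CU| = |U − C| = 39.457.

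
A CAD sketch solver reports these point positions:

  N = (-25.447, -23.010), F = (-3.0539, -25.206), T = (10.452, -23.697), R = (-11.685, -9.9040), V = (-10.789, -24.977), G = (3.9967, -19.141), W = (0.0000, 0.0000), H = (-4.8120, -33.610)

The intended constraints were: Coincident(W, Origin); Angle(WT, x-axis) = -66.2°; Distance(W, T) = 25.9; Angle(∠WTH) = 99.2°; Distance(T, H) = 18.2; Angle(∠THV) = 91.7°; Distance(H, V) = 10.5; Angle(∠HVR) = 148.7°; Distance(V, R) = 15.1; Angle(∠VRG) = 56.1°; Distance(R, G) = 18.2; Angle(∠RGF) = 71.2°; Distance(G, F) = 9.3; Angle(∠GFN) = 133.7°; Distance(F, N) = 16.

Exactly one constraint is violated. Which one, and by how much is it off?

Distance(F, N) = 16 — off by 6.50.

W = (0.00, 0.00) ✓; WT at -66.20° ✓; |WT| = 25.90 ✓; ∠WTH = 99.20° ✓; |TH| = 18.20 ✓; ∠THV = 91.70° ✓; |HV| = 10.50 ✓; ∠HVR = 148.7° ✓; |VR| = 15.10 ✓; ∠VRG = 56.10° ✓; |RG| = 18.20 ✓; ∠RGF = 71.20° ✓; |GF| = 9.300 ✓; ∠GFN = 133.7° ✓; |FN| = 22.50 ✗.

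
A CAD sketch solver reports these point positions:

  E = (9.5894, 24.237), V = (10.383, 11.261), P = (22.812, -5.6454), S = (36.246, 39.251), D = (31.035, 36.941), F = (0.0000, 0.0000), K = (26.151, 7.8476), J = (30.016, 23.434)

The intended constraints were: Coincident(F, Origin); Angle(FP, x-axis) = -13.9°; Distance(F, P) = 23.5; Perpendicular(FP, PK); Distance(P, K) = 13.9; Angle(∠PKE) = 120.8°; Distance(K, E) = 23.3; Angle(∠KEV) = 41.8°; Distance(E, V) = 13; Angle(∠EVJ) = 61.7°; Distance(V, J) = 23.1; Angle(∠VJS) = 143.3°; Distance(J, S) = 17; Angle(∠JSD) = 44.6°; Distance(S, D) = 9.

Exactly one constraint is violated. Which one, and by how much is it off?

Distance(S, D) = 9 — off by 3.30.

F = (0.00, 0.00) ✓; FP at -13.90° ✓; |FP| = 23.50 ✓; ∠(FP, PK) = 90.00° ✓; |PK| = 13.90 ✓; ∠PKE = 120.8° ✓; |KE| = 23.30 ✓; ∠KEV = 41.80° ✓; |EV| = 13.00 ✓; ∠EVJ = 61.70° ✓; |VJ| = 23.10 ✓; ∠VJS = 143.3° ✓; |JS| = 17.00 ✓; ∠JSD = 44.59° ✓; |SD| = 5.700 ✗.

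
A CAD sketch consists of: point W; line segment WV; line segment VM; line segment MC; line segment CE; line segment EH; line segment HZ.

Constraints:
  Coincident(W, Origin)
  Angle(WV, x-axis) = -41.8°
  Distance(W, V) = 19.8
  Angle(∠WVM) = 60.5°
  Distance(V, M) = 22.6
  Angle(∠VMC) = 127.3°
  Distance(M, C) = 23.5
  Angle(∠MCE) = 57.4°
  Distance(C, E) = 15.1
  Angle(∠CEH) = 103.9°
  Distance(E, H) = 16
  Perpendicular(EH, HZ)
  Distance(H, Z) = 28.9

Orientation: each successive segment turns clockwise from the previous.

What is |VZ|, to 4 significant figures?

44.30

W is at the origin; WV runs at -41.8° with length 19.8, so V = (14.76, -13.20). ∠WVM = 60.5° gives VM at -161.3° from the x-axis; with |VM| = 22.6, M = (-6.647, -20.44). ∠VMC = 127.3° gives MC at 146.0° from the x-axis; with |MC| = 23.5, C = (-26.13, -7.302). ∠MCE = 57.4° gives CE at 23.40° from the x-axis; with |CE| = 15.1, E = (-12.27, -1.305). ∠CEH = 103.9° gives EH at -52.70° from the x-axis; with |EH| = 16.0, H = (-2.575, -14.03). The perpendicularity gives HZ at right angles to EH, so HZ runs at -142.7°; with |HZ| = 28.9, Z = (-25.56, -31.55). Then |VZ| = |Z − V| = 44.30.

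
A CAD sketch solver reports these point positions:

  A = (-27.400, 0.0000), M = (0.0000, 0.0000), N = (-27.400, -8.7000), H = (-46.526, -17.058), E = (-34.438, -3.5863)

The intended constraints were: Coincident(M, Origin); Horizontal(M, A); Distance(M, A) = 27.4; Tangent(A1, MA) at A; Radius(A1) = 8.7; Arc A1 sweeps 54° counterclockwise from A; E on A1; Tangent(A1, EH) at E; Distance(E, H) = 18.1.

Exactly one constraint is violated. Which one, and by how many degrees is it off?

Tangent(A1, EH) at E — off by 5.90°.

M = (0.00, 0.00) ✓; M.y = 0.00, A.y = 0.00 ✓; |MA| = 27.40 ✓; ∠(NA, AM) = 90.00° ✓; |NA| = 8.700 ✓; bearing(N→E) − bearing(N→A) = 54.00° ✓; |NE| = 8.700 ✓; ∠(NE, EH) = 95.90° ✗; |EH| = 18.10 ✓.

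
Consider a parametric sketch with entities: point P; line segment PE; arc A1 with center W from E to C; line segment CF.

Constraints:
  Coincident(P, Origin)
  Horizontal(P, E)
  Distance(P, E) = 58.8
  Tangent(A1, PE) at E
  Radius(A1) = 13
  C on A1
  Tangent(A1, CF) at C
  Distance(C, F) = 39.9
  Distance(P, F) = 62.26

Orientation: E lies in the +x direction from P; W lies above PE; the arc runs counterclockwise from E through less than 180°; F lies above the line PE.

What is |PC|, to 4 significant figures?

71.21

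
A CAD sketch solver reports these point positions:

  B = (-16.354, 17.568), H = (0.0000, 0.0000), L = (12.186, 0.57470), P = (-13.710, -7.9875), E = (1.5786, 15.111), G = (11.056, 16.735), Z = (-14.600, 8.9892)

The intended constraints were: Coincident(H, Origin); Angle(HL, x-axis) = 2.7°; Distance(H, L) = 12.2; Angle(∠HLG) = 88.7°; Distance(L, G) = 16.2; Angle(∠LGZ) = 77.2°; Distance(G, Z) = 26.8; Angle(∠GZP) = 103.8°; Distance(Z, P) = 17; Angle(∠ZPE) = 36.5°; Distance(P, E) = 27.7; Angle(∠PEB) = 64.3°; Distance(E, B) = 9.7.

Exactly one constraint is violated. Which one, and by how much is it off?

Distance(E, B) = 9.7 — off by 8.40.

H = (0.00, 0.00) ✓; HL at 2.700° ✓; |HL| = 12.20 ✓; ∠HLG = 88.70° ✓; |LG| = 16.20 ✓; ∠LGZ = 77.20° ✓; |GZ| = 26.80 ✓; ∠GZP = 103.8° ✓; |ZP| = 17.00 ✓; ∠ZPE = 36.50° ✓; |PE| = 27.70 ✓; ∠PEB = 64.30° ✓; |EB| = 18.10 ✗.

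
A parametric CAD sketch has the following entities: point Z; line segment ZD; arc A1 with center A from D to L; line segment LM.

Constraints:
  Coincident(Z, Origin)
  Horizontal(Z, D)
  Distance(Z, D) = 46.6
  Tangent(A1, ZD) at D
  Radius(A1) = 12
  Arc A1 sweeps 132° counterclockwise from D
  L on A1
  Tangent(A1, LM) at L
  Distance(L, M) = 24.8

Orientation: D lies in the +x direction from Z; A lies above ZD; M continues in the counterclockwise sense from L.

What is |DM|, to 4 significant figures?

39.22

On A1, D sits at bearing -90° from A; a 132° counterclockwise sweep puts L at bearing 42°, so L = A + 12.0·(cos 42°, sin 42°) = (55.52, 20.03). Since A1 is tangent to LM there, AL ⟂ LM, so LM runs along (−sin 42°, cos 42°); with |LM| = 24.8, M = (38.92, 38.46). Then |DM| = |M − D| = 39.22.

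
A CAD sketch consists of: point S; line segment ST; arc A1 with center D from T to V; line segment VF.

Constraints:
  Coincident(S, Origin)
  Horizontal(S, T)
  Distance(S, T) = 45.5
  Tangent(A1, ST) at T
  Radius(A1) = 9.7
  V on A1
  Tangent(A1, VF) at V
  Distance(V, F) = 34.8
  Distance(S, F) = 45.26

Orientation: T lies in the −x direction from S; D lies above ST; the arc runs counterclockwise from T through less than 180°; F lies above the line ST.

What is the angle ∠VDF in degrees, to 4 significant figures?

74.42°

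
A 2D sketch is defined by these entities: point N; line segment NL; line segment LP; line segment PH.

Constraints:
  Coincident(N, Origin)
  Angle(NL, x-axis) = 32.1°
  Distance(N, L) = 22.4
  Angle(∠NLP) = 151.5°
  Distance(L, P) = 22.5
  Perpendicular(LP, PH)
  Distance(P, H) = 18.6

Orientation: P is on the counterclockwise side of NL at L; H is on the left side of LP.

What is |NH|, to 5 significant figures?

42.921

∠NLP = 151.5°, so LP runs at 32.1° + (180° − 151.5°) = 60.600° from the x-axis; with |LP| = 22.5, P = L + 22.5·(cos 60.600°, sin 60.600°) = (30.021, 31.506). LP ⟂ PH; with |PH| = 18.6 on the left of LP, H = P + 18.6·(-0.87121, 0.49090) = (13.816, 40.636). Then |NH| = |H − N| = 42.921.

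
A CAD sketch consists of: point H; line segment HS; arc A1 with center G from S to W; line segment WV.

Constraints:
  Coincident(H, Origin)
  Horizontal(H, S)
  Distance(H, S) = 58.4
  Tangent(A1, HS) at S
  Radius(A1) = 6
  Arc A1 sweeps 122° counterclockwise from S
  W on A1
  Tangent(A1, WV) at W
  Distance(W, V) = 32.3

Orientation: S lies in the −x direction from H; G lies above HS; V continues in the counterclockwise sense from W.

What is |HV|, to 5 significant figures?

79.357

H is at the origin; H and S share the same y with |HS| = 58.4 and S on the −x side, so S = (-58.400, 0.0000). Since A1 is tangent to HS there, GS ⟂ HS, so G = S + (0, 6) = (-58.400, 6.0000). On A1, S sits at bearing -90° from G; a 122° counterclockwise sweep puts W at bearing 32°, so W = G + 6.0·(cos 32°, sin 32°) = (-53.312, 9.1795). The tangent condition forces GW to be normal to WV, so WV runs along (−sin 32°, cos 32°); with |WV| = 32.3, V = (-70.428, 36.571). Then |HV| = |V − H| = 79.357.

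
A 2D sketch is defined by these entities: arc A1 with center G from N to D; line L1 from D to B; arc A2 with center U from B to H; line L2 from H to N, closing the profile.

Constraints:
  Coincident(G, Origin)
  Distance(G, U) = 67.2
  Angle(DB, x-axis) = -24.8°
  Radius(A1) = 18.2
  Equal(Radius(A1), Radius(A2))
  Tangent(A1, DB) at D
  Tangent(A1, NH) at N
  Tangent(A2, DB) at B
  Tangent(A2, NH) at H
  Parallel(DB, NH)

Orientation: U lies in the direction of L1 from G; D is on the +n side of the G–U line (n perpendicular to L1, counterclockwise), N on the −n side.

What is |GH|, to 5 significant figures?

69.621

Tangency of A1 to both parallel lines with radius 18.2 puts D and N at G ± 18.2·n: D = (7.6340, 16.522), N = (-7.6340, -16.522). Equal radii place B and H the same way about U: B = U + 18.2·n = (68.637, -11.666), H = U − 18.2·n = (53.369, -44.709). Then |GH| = |H − G| = 69.621.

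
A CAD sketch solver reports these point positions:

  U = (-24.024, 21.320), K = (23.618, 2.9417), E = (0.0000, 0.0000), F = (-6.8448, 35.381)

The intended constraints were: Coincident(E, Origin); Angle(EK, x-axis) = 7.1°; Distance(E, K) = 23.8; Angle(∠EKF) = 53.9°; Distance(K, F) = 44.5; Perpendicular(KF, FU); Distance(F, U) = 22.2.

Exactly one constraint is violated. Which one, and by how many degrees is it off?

Perpendicular(KF, FU) — off by 3.90°.

E = (0.00, 0.00) ✓; EK at 7.100° ✓; |EK| = 23.80 ✓; ∠EKF = 53.90° ✓; |KF| = 44.50 ✓; ∠(KF, FU) = 86.10° ✗; |FU| = 22.20 ✓.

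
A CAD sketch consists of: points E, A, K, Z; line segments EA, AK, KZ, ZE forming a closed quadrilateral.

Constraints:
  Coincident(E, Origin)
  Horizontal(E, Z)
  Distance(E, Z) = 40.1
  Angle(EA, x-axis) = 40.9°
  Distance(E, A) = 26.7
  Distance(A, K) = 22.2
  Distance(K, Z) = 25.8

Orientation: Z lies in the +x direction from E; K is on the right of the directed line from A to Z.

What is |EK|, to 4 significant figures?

15.15

Checks: |AK| = 22.20 ✓; |KZ| = 25.80 ✓.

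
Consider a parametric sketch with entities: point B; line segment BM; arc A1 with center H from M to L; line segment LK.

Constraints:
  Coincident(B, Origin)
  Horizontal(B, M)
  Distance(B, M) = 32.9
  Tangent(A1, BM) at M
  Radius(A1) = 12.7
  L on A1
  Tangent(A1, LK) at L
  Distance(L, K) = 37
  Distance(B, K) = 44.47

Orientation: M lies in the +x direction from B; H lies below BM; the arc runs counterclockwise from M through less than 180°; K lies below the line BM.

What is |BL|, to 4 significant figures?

22.58

Checks: |HL| = 12.70 ✓; ∠(HL, LK) = 90.00° ✓; |LK| = 37.00 ✓; |BK| = 44.47 ✓.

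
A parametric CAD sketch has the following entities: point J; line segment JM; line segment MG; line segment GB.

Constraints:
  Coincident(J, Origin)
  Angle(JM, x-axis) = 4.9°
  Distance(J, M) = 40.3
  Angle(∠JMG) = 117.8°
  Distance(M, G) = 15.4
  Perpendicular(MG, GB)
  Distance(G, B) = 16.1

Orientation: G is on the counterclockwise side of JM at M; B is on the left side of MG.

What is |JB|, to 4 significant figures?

39.39

∠JMG = 117.8°, so MG runs at 4.9° + (180° − 117.8°) = 67.10° from the x-axis; with |MG| = 15.4, G = M + 15.4·(cos 67.10°, sin 67.10°) = (46.15, 17.63). The perpendicularity gives GB at right angles to MG; with |GB| = 16.1 on the left of MG, B = G + 16.1·(-0.9212, 0.3891) = (31.31, 23.89). Then |JB| = |B − J| = 39.39.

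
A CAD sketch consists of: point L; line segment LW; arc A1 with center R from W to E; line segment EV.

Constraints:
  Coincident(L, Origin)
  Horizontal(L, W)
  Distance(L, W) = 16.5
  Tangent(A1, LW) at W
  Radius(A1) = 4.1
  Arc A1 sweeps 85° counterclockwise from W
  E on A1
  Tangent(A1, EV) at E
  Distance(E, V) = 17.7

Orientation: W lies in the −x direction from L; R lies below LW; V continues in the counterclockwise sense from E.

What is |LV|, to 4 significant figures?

30.77

On A1, W sits at bearing 90° from R; an 85° counterclockwise sweep puts E at bearing 175°, so E = R + 4.1·(cos 175°, sin 175°) = (-20.58, -3.743). The tangent condition forces RE to be normal to EV, so EV runs along (−sin 175°, cos 175°); with |EV| = 17.7, V = (-22.13, -21.38). Then |LV| = |V − L| = 30.77.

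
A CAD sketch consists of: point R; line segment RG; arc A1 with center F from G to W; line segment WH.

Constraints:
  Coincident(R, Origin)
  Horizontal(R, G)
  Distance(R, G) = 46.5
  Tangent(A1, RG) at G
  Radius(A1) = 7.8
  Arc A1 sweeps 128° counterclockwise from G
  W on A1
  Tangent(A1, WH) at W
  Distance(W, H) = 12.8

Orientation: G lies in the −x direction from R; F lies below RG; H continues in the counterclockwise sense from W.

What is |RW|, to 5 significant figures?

54.134

R is at the origin; RG is horizontal with |RG| = 46.5 and G on the −x side, so G = (-46.500, 0.0000). Since A1 is tangent to RG there, FG ⟂ RG, so F = G + (0, -7.8) = (-46.500, -7.8000). On A1, G sits at bearing 90° from F; a 128° counterclockwise sweep puts W at bearing 218°, so W = F + 7.8·(cos 218°, sin 218°) = (-52.646, -12.602). Then |RW| = |W − R| = 54.134.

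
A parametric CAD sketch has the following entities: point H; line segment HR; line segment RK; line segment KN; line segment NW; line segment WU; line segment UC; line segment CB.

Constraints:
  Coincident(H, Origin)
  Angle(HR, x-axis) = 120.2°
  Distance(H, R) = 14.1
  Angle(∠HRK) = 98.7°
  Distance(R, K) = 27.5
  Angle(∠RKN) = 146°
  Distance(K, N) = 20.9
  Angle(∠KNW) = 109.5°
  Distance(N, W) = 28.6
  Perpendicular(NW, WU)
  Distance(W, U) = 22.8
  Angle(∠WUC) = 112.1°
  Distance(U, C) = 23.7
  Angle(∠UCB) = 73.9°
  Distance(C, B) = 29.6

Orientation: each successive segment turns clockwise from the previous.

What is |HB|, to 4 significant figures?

43.87

H is at the origin; HR runs at 120.2° with length 14.1, so R = (-7.093, 12.19). ∠HRK = 98.7° gives RK at 38.90° from the x-axis; with |RK| = 27.5, K = (14.31, 29.46). ∠RKN = 146.0° gives KN at 4.900° from the x-axis; with |KN| = 20.9, N = (35.13, 31.24). ∠KNW = 109.5° gives NW at -65.60° from the x-axis; with |NW| = 28.6, W = (46.95, 5.195). The perpendicularity gives WU at right angles to NW, so WU runs at -155.6°; with |WU| = 22.8, U = (26.18, -4.224). ∠WUC = 112.1° gives UC at 136.5° from the x-axis; with |UC| = 23.7, C = (8.993, 12.09). ∠UCB = 73.9° gives CB at 30.40° from the x-axis; with |CB| = 29.6, B = (34.52, 27.07). Then |HB| = |B − H| = 43.87.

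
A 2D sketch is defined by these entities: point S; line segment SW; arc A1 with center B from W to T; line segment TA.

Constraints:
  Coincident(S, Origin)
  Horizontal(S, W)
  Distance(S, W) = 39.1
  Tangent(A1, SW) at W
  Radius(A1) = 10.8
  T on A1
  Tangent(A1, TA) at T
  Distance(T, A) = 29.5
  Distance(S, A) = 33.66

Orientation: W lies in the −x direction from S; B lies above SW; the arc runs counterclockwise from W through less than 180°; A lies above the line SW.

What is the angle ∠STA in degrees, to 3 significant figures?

68.5°

Checks: ∠(BW, WS) = 90.00° ✓; |BW| = 10.80 ✓; |BT| = 10.80 ✓; ∠(BT, TA) = 90.00° ✓; |TA| = 29.50 ✓; |SA| = 33.66 ✓.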